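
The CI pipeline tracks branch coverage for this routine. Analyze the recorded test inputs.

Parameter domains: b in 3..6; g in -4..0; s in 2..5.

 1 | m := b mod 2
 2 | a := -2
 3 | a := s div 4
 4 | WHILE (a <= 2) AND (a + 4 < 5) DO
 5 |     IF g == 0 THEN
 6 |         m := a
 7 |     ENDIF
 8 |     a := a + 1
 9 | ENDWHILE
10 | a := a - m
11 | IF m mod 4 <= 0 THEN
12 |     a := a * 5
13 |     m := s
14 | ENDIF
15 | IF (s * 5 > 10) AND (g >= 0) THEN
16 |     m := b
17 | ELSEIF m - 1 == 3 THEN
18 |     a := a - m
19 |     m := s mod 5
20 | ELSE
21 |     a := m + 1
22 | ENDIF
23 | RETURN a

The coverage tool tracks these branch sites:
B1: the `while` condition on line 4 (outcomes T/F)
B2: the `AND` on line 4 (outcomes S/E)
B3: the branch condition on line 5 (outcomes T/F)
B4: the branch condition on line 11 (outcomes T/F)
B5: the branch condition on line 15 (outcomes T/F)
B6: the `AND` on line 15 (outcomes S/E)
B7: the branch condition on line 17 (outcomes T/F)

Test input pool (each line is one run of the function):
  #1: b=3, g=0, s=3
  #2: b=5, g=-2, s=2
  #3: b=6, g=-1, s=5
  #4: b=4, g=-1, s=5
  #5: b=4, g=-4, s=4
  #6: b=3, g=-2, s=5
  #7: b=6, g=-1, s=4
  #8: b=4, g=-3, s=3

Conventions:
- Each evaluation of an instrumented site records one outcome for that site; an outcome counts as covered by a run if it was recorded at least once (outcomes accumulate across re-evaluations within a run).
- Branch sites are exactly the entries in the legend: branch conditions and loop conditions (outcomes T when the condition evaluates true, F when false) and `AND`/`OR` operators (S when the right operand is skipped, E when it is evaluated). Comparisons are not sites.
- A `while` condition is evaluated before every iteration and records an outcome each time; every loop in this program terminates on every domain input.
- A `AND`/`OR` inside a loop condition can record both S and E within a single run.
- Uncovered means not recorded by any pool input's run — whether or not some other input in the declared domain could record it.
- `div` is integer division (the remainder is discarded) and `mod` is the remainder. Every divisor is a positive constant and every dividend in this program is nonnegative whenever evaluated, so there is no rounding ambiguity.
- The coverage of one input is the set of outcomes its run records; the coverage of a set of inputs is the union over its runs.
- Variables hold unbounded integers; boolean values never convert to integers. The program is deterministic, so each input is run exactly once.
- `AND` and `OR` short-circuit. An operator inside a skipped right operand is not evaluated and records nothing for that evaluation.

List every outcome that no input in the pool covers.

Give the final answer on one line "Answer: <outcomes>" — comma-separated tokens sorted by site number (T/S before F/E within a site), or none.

test 1 (b=3, g=0, s=3) hits B1=T, B1=F, B2=E, B3=T, B4=T, B5=T, B6=E
test 2 (b=5, g=-2, s=2) hits B1=T, B1=F, B2=E, B3=F, B4=F, B5=F, B6=S, B7=F
test 3 (b=6, g=-1, s=5) hits B1=F, B2=E, B4=T, B5=F, B6=E, B7=F
test 4 (b=4, g=-1, s=5) hits B1=F, B2=E, B4=T, B5=F, B6=E, B7=F
test 5 (b=4, g=-4, s=4) hits B1=F, B2=E, B4=T, B5=F, B6=E, B7=T
test 6 (b=3, g=-2, s=5) hits B1=F, B2=E, B4=F, B5=F, B6=E, B7=F
test 7 (b=6, g=-1, s=4) hits B1=F, B2=E, B4=T, B5=F, B6=E, B7=T
test 8 (b=4, g=-3, s=3) hits B1=T, B1=F, B2=E, B3=F, B4=T, B5=F, B6=E, B7=F
union over the pool: B1=T, B1=F, B2=E, B3=T, B3=F, B4=T, B4=F, B5=T, B5=F, B6=S, B6=E, B7=T, B7=F
uncovered (1 of 14): B2=S

Answer: B2=S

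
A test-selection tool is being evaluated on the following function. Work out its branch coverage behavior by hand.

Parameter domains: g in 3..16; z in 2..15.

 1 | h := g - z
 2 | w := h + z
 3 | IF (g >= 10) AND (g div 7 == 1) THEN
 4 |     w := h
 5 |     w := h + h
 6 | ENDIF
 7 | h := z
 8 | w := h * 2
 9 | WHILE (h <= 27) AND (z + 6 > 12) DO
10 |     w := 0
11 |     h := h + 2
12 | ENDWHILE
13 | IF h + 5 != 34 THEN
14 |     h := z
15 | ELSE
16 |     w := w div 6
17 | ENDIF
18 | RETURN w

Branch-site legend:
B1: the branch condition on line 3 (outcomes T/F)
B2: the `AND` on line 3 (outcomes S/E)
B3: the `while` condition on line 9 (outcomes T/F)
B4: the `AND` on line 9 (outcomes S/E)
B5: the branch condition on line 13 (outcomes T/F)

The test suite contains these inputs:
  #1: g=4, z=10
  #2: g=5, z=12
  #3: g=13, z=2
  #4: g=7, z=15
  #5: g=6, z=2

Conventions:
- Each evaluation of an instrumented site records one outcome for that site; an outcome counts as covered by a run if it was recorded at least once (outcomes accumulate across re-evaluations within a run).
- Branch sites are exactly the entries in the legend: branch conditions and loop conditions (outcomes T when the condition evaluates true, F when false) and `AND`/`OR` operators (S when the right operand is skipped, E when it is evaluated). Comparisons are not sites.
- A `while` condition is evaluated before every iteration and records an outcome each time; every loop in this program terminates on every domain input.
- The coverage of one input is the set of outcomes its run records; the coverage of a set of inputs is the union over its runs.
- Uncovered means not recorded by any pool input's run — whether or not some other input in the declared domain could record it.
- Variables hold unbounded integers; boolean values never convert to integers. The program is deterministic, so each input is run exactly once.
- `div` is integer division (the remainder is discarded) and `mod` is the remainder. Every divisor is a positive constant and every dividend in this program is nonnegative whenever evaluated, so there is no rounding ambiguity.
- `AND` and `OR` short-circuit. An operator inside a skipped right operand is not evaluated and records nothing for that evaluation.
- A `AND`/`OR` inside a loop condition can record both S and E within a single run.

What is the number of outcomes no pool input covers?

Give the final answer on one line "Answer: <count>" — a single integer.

input #1 (g=4, z=10): events B2->S, B1->F, B4->E, B3->T, B4->E, B3->T, B4->E, B3->T, B4->E, B3->T, B4->E, B3->T, B4->E, B3->T, ...; covers B1=F, B2=S, B3=T, B3=F, B4=S, B4=E, B5=T
input #2 (g=5, z=12): events B2->S, B1->F, B4->E, B3->T, B4->E, B3->T, B4->E, B3->T, B4->E, B3->T, B4->E, B3->T, B4->E, B3->T, ...; covers B1=F, B2=S, B3=T, B3=F, B4=S, B4=E, B5=T
input #3 (g=13, z=2): events B2->E, B1->T, B4->E, B3->F, B5->T; covers B1=T, B2=E, B3=F, B4=E, B5=T
input #4 (g=7, z=15): events B2->S, B1->F, B4->E, B3->T, B4->E, B3->T, B4->E, B3->T, B4->E, B3->T, B4->E, B3->T, B4->E, B3->T, ...; covers B1=F, B2=S, B3=T, B3=F, B4=S, B4=E, B5=F
input #5 (g=6, z=2): events B2->S, B1->F, B4->E, B3->F, B5->T; covers B1=F, B2=S, B3=F, B4=E, B5=T
union over the pool: B1=T, B1=F, B2=S, B2=E, B3=T, B3=F, B4=S, B4=E, B5=T, B5=F
uncovered (0 of 10): none

Answer: 0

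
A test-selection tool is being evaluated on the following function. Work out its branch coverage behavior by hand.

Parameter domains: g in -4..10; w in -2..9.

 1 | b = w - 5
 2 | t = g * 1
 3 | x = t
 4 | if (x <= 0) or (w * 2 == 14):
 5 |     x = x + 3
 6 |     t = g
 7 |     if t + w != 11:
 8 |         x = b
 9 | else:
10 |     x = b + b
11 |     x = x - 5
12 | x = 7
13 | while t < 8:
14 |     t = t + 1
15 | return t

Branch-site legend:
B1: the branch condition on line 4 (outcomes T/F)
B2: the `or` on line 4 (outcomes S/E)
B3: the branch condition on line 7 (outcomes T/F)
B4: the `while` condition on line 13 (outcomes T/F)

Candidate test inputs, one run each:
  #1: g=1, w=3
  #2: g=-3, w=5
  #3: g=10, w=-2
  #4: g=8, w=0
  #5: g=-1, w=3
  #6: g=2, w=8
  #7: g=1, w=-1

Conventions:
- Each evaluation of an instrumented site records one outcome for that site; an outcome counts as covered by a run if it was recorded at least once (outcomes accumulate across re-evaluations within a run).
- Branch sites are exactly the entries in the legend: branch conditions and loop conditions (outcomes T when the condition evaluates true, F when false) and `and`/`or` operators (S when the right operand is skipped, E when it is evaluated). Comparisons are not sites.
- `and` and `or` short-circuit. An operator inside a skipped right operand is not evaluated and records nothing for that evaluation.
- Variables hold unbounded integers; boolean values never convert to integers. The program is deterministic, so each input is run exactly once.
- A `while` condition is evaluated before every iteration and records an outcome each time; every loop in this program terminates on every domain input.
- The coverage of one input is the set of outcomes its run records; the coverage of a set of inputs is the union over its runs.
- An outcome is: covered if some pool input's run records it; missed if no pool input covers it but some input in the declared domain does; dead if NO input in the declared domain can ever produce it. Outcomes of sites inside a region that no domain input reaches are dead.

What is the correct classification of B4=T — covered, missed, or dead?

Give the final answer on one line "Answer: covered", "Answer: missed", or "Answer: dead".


B4=T is recorded by pool input(s) 1, 2, 5, 6, 7 -> covered
Answer: covered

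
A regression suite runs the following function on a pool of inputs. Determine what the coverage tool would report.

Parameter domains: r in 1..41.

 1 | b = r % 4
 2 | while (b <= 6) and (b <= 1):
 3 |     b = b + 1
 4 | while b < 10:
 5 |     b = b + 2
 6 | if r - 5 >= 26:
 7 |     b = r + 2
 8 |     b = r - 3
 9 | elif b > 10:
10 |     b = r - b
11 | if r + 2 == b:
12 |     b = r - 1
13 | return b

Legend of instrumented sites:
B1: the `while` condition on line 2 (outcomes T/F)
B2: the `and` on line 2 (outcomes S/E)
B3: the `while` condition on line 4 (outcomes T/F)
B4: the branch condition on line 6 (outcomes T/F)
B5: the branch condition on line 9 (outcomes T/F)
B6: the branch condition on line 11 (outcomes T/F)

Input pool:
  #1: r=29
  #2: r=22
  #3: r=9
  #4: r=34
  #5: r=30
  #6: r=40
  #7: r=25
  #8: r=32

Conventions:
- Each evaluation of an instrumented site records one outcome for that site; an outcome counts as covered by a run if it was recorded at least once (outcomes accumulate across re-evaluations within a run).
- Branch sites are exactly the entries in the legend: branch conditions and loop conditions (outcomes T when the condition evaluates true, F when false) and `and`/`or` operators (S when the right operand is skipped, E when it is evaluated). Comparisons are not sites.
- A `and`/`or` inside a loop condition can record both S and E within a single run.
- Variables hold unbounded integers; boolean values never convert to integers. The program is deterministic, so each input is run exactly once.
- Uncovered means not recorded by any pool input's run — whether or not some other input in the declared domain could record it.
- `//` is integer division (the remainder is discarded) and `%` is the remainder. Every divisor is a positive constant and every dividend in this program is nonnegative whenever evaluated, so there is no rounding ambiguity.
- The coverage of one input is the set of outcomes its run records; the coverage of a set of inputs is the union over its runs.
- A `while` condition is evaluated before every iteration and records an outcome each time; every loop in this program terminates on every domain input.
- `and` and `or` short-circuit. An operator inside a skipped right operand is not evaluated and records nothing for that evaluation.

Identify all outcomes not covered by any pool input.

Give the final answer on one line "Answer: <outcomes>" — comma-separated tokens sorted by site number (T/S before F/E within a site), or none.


#1 (r=29) -> covered: B1=T, B1=F, B2=E, B3=T, B3=F, B4=F, B5=F, B6=F
#2 (r=22) -> covered: B1=F, B2=E, B3=T, B3=F, B4=F, B5=F, B6=F
#3 (r=9) -> covered: B1=T, B1=F, B2=E, B3=T, B3=F, B4=F, B5=F, B6=F
#4 (r=34) -> covered: B1=F, B2=E, B3=T, B3=F, B4=T, B6=F
#5 (r=30) -> covered: B1=F, B2=E, B3=T, B3=F, B4=F, B5=F, B6=F
#6 (r=40) -> covered: B1=T, B1=F, B2=E, B3=T, B3=F, B4=T, B6=F
#7 (r=25) -> covered: B1=T, B1=F, B2=E, B3=T, B3=F, B4=F, B5=F, B6=F
#8 (r=32) -> covered: B1=T, B1=F, B2=E, B3=T, B3=F, B4=T, B6=F
union over the pool: B1=T, B1=F, B2=E, B3=T, B3=F, B4=T, B4=F, B5=F, B6=F
uncovered (3 of 12): B2=S, B5=T, B6=T
Answer: B2=S, B5=T, B6=T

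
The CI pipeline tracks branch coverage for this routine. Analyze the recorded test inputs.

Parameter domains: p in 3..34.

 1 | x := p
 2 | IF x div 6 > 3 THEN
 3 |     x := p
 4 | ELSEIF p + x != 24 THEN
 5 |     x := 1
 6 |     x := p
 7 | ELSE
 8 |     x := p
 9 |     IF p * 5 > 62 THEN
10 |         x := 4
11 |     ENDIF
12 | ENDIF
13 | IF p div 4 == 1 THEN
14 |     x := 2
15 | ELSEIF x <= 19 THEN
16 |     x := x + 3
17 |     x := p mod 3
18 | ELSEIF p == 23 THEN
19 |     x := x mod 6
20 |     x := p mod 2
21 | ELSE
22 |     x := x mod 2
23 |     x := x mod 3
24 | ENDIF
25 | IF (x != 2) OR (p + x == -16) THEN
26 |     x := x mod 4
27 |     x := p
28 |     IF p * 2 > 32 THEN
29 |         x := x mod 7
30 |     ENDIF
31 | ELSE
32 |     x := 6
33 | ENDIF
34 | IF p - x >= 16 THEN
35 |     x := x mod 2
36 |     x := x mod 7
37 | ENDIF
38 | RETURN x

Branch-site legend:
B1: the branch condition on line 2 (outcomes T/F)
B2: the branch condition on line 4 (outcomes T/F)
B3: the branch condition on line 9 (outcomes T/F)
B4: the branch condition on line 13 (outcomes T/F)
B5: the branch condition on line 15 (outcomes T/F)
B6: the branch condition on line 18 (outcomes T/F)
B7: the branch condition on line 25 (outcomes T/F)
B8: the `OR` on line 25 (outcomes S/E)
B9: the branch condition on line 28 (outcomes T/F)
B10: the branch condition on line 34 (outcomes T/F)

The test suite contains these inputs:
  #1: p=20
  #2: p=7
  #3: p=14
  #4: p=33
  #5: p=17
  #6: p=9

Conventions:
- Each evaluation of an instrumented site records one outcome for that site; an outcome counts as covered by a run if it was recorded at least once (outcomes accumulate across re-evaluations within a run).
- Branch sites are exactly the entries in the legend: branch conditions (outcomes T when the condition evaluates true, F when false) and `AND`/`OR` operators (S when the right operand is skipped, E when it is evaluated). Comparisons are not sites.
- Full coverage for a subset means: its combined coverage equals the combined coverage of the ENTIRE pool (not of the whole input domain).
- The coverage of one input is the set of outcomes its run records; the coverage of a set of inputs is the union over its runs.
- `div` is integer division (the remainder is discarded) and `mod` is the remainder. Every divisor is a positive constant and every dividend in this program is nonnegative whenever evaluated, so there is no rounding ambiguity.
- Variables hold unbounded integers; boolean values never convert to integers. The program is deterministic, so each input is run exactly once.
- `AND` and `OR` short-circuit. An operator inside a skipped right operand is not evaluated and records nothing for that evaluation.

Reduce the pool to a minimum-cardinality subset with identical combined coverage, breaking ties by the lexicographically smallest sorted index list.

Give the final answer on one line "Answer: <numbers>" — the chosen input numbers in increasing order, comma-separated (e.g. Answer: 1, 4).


test 1 (p=20) fires B1->F, B2->T, B4->F, B5->F, B6->F, B8->S, B7->T, B9->T, B10->F; hits B1=F, B2=T, B4=F, B5=F, B6=F, B7=T, B8=S, B9=T, B10=F
test 2 (p=7) fires B1->F, B2->T, B4->T, B8->E, B7->F, B10->F; hits B1=F, B2=T, B4=T, B7=F, B8=E, B10=F
test 3 (p=14) fires B1->F, B2->T, B4->F, B5->T, B8->E, B7->F, B10->F; hits B1=F, B2=T, B4=F, B5=T, B7=F, B8=E, B10=F
test 4 (p=33) fires B1->T, B4->F, B5->F, B6->F, B8->S, B7->T, B9->T, B10->T; hits B1=T, B4=F, B5=F, B6=F, B7=T, B8=S, B9=T, B10=T
test 5 (p=17) fires B1->F, B2->T, B4->F, B5->T, B8->E, B7->F, B10->F; hits B1=F, B2=T, B4=F, B5=T, B7=F, B8=E, B10=F
test 6 (p=9) fires B1->F, B2->T, B4->F, B5->T, B8->S, B7->T, B9->F, B10->F; hits B1=F, B2=T, B4=F, B5=T, B7=T, B8=S, B9=F, B10=F
pool-wide coverage (16 outcomes): B1=T, B1=F, B2=T, B4=T, B4=F, B5=T, B5=F, B6=F, B7=T, B7=F, B8=S, B8=E, B9=T, B9=F, B10=T, B10=F
size 1 is not enough: best union over all size-1 subsets is 9/16
size 2 is not enough: best union over all size-2 subsets is 14/16
inputs {2, 4, 6} (size 3) cover everything; no size-3 subset with a lexicographically smaller index list covers all 16
Answer: 2, 4, 6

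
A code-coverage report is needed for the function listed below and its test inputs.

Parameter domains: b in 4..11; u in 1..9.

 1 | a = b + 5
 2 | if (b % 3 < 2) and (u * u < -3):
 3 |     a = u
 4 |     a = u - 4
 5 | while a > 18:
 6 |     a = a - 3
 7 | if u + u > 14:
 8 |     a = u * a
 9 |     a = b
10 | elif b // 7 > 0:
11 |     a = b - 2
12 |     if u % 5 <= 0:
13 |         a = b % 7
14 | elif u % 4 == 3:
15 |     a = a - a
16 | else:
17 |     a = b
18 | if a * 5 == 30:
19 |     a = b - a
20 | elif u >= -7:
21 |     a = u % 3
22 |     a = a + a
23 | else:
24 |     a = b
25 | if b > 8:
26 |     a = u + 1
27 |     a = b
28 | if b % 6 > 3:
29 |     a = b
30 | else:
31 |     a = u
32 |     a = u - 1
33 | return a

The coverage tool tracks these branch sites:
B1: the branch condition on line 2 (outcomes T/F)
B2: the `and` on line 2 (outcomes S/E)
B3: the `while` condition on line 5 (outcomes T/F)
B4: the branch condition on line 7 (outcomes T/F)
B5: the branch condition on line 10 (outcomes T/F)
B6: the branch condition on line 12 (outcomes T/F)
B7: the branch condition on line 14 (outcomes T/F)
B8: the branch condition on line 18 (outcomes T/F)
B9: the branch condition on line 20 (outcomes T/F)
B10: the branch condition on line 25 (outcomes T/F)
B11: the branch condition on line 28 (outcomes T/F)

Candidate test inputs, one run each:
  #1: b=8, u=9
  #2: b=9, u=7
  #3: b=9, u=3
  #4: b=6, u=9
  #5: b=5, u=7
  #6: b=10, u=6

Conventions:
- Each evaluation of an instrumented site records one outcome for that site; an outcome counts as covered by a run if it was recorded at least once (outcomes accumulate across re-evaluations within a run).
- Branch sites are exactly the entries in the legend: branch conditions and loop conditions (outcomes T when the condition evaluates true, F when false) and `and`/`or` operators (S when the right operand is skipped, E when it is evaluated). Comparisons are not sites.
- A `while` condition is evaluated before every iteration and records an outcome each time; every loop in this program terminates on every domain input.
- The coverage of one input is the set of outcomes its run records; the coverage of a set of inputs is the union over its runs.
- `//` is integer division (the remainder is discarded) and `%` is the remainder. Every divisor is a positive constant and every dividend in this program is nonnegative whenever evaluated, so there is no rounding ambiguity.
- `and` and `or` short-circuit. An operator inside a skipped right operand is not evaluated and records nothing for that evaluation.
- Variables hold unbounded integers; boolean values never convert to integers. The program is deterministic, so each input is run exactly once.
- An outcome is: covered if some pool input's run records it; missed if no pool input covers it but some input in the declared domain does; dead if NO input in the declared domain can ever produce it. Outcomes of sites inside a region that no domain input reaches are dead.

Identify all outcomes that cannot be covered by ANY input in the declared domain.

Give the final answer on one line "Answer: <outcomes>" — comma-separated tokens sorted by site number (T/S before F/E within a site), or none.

sweeping the full domain (72 inputs) for each outcome:
  B1=T: never recorded by any domain input -> dead
  B3=T: never recorded by any domain input -> dead
  B9=F: never recorded by any domain input -> dead
  reachable outcomes have witnesses, e.g. B1=F (e.g. b=4, u=1), B2=S (e.g. b=5, u=1), B2=E (e.g. b=4, u=1), B3=F (e.g. b=4, u=1)

Answer: B1=T, B3=T, B9=F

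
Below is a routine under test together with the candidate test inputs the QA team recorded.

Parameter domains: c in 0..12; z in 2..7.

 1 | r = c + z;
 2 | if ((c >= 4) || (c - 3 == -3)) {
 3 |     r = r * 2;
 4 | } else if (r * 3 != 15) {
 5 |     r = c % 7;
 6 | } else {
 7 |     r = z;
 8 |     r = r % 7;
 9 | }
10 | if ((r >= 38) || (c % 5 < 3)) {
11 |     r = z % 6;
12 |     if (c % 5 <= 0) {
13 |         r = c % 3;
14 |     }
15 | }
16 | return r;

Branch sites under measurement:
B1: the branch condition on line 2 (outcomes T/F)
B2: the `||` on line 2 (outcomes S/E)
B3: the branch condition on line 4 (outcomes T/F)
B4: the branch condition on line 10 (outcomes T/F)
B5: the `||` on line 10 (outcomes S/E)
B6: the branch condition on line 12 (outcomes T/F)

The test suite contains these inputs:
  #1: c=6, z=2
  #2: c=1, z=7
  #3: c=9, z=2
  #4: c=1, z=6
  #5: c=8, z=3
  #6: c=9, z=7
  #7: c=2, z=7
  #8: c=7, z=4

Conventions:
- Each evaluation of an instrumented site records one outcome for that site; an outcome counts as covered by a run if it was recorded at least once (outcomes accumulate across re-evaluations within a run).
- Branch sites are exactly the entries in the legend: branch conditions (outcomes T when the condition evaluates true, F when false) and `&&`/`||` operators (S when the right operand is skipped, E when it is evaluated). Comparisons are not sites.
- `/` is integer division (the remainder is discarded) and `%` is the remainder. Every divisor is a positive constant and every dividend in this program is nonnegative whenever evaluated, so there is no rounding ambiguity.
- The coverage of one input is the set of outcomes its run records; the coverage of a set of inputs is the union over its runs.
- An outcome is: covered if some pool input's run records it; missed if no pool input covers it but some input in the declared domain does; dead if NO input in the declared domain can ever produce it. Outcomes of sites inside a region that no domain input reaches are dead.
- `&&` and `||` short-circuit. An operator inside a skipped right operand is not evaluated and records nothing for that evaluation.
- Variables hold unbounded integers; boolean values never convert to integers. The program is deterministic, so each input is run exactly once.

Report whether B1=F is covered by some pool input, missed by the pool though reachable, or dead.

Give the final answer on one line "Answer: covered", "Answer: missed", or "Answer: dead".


B1=F is recorded by pool input(s) 2, 4, 7 -> covered
Answer: covered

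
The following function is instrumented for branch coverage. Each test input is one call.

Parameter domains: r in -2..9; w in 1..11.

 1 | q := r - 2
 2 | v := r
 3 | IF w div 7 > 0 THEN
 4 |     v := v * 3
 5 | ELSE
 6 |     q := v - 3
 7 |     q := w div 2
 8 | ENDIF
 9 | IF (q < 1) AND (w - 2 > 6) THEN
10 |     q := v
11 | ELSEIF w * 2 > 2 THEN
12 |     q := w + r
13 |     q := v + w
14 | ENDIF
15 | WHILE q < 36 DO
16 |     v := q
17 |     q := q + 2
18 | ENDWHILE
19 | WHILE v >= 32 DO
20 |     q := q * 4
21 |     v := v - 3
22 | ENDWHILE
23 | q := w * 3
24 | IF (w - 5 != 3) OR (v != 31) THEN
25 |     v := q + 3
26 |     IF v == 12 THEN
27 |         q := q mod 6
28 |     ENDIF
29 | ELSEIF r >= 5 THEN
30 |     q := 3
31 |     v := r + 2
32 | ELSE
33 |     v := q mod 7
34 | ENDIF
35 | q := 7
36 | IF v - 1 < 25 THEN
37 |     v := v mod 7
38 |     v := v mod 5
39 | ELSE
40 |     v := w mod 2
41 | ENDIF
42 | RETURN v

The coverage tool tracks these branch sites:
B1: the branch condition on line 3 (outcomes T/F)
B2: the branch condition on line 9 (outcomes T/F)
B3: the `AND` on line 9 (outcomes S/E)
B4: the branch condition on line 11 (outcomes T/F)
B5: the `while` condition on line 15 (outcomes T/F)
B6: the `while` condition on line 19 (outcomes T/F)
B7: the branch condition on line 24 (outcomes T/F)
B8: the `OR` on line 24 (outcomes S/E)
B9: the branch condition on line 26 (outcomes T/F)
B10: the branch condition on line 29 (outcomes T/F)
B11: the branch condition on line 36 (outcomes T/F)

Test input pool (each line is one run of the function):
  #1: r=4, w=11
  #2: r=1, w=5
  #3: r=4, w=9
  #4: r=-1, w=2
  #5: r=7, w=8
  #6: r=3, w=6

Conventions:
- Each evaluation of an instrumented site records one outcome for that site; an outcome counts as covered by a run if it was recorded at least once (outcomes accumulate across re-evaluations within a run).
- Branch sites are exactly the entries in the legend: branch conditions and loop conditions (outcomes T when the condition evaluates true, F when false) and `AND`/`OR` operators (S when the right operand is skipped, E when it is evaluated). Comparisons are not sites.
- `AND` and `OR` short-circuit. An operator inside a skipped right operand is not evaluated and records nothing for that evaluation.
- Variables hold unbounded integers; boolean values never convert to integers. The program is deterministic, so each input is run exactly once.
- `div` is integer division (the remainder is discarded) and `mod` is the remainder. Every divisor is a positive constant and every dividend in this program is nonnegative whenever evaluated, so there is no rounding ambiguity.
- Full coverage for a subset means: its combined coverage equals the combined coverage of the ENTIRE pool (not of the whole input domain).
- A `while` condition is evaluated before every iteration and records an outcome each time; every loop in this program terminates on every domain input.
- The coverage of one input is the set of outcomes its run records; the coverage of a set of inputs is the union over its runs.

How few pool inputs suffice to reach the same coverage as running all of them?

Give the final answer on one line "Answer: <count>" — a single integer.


#1 (r=4, w=11) -> B1->T, B3->S, B2->F, B4->T, B5->T, B5->T, B5->T, B5->T, B5->T, B5->T, B5->T, B5->F, B6->T, B6->T, ...; covered: B1=T, B2=F, B3=S, B4=T, B5=T, B5=F, B6=T, B6=F, B7=T, B8=S, B9=F, B11=F
#2 (r=1, w=5) -> B1->F, B3->S, B2->F, B4->T, B5->T, B5->T, B5->T, B5->T, B5->T, B5->T, B5->T, B5->T, B5->T, B5->T, ...; covered: B1=F, B2=F, B3=S, B4=T, B5=T, B5=F, B6=T, B6=F, B7=T, B8=S, B9=F, B11=T
#3 (r=4, w=9) -> B1->T, B3->S, B2->F, B4->T, B5->T, B5->T, B5->T, B5->T, B5->T, B5->T, B5->T, B5->T, B5->F, B6->T, ...; covered: B1=T, B2=F, B3=S, B4=T, B5=T, B5=F, B6=T, B6=F, B7=T, B8=S, B9=F, B11=F
#4 (r=-1, w=2) -> B1->F, B3->S, B2->F, B4->T, B5->T, B5->T, B5->T, B5->T, B5->T, B5->T, B5->T, B5->T, B5->T, B5->T, ...; covered: B1=F, B2=F, B3=S, B4=T, B5=T, B5=F, B6=T, B6=F, B7=T, B8=S, B9=F, B11=T
#5 (r=7, w=8) -> B1->T, B3->S, B2->F, B4->T, B5->T, B5->T, B5->T, B5->T, B5->F, B6->T, B6->T, B6->F, B8->E, B7->T, ...; covered: B1=T, B2=F, B3=S, B4=T, B5=T, B5=F, B6=T, B6=F, B7=T, B8=E, B9=F, B11=F
#6 (r=3, w=6) -> B1->F, B3->S, B2->F, B4->T, B5->T, B5->T, B5->T, B5->T, B5->T, B5->T, B5->T, B5->T, B5->T, B5->T, ...; covered: B1=F, B2=F, B3=S, B4=T, B5=T, B5=F, B6=T, B6=F, B7=T, B8=S, B9=F, B11=T
union over all inputs: B1=T, B1=F, B2=F, B3=S, B4=T, B5=T, B5=F, B6=T, B6=F, B7=T, B8=S, B8=E, B9=F, B11=T, B11=F (15 outcomes)
every size-1 subset falls short of the 15 outcomes (best: 12/15)
at size 2, {2, 5} reaches all 15 outcomes; every lexicographically earlier size-2 subset fails
Answer: 2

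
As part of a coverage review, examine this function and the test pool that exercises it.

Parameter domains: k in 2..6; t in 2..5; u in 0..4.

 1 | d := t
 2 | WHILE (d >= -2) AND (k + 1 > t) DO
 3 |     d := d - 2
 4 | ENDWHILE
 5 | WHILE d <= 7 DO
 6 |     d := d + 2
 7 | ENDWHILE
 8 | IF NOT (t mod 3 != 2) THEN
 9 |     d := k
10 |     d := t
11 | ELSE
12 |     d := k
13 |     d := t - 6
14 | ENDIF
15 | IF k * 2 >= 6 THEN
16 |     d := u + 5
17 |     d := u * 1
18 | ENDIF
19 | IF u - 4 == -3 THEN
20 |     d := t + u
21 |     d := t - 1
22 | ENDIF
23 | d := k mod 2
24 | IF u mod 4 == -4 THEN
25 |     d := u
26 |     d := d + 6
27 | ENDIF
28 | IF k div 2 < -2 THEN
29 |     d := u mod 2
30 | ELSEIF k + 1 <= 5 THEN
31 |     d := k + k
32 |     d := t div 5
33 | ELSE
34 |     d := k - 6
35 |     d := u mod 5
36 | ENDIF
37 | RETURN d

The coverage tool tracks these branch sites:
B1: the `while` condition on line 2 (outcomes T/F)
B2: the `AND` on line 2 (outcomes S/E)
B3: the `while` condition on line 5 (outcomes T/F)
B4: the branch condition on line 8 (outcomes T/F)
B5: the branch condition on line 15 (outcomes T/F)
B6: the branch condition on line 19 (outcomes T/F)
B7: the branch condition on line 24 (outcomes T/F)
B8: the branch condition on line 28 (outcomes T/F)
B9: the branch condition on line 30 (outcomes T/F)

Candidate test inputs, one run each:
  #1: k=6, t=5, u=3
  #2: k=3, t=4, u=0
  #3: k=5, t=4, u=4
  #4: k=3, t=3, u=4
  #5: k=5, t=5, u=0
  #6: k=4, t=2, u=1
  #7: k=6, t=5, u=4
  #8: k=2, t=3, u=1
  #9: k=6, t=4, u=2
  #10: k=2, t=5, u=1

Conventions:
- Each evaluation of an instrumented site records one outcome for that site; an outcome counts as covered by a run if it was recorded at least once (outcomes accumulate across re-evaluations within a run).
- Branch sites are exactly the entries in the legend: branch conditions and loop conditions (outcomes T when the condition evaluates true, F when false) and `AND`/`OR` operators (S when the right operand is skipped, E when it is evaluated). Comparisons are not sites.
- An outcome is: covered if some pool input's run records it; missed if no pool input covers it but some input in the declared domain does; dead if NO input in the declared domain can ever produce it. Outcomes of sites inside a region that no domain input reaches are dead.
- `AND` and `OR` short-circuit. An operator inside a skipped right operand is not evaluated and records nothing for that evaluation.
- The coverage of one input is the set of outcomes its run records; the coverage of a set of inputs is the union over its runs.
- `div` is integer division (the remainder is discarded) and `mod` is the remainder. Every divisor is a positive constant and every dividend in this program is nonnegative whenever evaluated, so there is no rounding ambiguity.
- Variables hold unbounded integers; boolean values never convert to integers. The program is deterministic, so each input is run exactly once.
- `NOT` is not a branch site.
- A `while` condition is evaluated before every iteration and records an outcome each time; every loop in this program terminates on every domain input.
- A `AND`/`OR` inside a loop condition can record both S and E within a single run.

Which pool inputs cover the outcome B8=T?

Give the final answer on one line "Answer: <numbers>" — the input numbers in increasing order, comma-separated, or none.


input #1 (k=6, t=5, u=3): misses B8=T
input #2 (k=3, t=4, u=0): misses B8=T
input #3 (k=5, t=4, u=4): misses B8=T
input #4 (k=3, t=3, u=4): misses B8=T
input #5 (k=5, t=5, u=0): misses B8=T
input #6 (k=4, t=2, u=1): misses B8=T
input #7 (k=6, t=5, u=4): misses B8=T
input #8 (k=2, t=3, u=1): misses B8=T
input #9 (k=6, t=4, u=2): misses B8=T
input #10 (k=2, t=5, u=1): misses B8=T
Answer: none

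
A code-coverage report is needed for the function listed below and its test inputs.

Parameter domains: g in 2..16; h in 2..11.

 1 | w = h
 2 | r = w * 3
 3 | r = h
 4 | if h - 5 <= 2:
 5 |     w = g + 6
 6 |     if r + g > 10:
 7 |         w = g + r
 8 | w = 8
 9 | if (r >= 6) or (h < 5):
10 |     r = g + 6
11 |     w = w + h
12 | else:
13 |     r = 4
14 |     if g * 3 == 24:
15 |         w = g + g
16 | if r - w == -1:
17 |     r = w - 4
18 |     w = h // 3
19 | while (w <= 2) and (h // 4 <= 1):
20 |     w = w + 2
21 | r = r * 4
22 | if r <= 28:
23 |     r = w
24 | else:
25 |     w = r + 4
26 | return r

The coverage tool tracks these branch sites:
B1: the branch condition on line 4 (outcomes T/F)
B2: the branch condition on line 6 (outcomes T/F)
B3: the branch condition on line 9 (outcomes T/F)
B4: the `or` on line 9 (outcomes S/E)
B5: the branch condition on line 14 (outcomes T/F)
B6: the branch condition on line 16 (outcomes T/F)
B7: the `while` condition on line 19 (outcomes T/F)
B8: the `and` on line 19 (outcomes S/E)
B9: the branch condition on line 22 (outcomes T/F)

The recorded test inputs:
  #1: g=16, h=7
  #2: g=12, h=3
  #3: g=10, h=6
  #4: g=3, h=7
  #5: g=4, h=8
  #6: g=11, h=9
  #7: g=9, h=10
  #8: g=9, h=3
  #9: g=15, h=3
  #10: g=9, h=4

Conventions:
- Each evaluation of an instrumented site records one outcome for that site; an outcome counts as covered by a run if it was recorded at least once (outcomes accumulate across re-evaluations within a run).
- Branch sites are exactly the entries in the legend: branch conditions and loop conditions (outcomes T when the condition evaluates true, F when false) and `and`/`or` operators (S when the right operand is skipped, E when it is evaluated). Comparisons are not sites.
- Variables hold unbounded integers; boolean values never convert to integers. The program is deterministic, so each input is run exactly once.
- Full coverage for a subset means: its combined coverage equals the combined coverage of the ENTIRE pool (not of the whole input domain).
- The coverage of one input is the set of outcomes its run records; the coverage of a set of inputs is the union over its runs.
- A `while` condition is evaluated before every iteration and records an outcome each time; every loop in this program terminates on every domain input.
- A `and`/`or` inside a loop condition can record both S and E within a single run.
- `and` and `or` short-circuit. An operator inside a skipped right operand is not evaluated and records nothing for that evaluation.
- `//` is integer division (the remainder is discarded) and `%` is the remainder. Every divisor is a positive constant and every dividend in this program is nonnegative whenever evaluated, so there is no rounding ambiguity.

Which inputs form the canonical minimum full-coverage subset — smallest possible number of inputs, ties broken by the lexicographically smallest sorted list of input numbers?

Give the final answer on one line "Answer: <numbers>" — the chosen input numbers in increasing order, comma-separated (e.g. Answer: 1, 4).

#1 (g=16, h=7) -> B1->T, B2->T, B4->S, B3->T, B6->F, B8->S, B7->F, B9->F; covered: B1=T, B2=T, B3=T, B4=S, B6=F, B7=F, B8=S, B9=F
#2 (g=12, h=3) -> B1->T, B2->T, B4->E, B3->T, B6->F, B8->S, B7->F, B9->F; covered: B1=T, B2=T, B3=T, B4=E, B6=F, B7=F, B8=S, B9=F
#3 (g=10, h=6) -> B1->T, B2->T, B4->S, B3->T, B6->F, B8->S, B7->F, B9->F; covered: B1=T, B2=T, B3=T, B4=S, B6=F, B7=F, B8=S, B9=F
#4 (g=3, h=7) -> B1->T, B2->F, B4->S, B3->T, B6->F, B8->S, B7->F, B9->F; covered: B1=T, B2=F, B3=T, B4=S, B6=F, B7=F, B8=S, B9=F
#5 (g=4, h=8) -> B1->F, B4->S, B3->T, B6->F, B8->S, B7->F, B9->F; covered: B1=F, B3=T, B4=S, B6=F, B7=F, B8=S, B9=F
#6 (g=11, h=9) -> B1->F, B4->S, B3->T, B6->F, B8->S, B7->F, B9->F; covered: B1=F, B3=T, B4=S, B6=F, B7=F, B8=S, B9=F
#7 (g=9, h=10) -> B1->F, B4->S, B3->T, B6->F, B8->S, B7->F, B9->F; covered: B1=F, B3=T, B4=S, B6=F, B7=F, B8=S, B9=F
#8 (g=9, h=3) -> B1->T, B2->T, B4->E, B3->T, B6->F, B8->S, B7->F, B9->F; covered: B1=T, B2=T, B3=T, B4=E, B6=F, B7=F, B8=S, B9=F
#9 (g=15, h=3) -> B1->T, B2->T, B4->E, B3->T, B6->F, B8->S, B7->F, B9->F; covered: B1=T, B2=T, B3=T, B4=E, B6=F, B7=F, B8=S, B9=F
#10 (g=9, h=4) -> B1->T, B2->T, B4->E, B3->T, B6->F, B8->S, B7->F, B9->F; covered: B1=T, B2=T, B3=T, B4=E, B6=F, B7=F, B8=S, B9=F
the full pool covers 11 outcomes: B1=T, B1=F, B2=T, B2=F, B3=T, B4=S, B4=E, B6=F, B7=F, B8=S, B9=F
size 1 is not enough: best union over all size-1 subsets is 8/11
size 2 is not enough: best union over all size-2 subsets is 10/11
at size 3, {2, 4, 5} reaches all 11 outcomes; every lexicographically earlier size-3 subset fails

Answer: 2, 4, 5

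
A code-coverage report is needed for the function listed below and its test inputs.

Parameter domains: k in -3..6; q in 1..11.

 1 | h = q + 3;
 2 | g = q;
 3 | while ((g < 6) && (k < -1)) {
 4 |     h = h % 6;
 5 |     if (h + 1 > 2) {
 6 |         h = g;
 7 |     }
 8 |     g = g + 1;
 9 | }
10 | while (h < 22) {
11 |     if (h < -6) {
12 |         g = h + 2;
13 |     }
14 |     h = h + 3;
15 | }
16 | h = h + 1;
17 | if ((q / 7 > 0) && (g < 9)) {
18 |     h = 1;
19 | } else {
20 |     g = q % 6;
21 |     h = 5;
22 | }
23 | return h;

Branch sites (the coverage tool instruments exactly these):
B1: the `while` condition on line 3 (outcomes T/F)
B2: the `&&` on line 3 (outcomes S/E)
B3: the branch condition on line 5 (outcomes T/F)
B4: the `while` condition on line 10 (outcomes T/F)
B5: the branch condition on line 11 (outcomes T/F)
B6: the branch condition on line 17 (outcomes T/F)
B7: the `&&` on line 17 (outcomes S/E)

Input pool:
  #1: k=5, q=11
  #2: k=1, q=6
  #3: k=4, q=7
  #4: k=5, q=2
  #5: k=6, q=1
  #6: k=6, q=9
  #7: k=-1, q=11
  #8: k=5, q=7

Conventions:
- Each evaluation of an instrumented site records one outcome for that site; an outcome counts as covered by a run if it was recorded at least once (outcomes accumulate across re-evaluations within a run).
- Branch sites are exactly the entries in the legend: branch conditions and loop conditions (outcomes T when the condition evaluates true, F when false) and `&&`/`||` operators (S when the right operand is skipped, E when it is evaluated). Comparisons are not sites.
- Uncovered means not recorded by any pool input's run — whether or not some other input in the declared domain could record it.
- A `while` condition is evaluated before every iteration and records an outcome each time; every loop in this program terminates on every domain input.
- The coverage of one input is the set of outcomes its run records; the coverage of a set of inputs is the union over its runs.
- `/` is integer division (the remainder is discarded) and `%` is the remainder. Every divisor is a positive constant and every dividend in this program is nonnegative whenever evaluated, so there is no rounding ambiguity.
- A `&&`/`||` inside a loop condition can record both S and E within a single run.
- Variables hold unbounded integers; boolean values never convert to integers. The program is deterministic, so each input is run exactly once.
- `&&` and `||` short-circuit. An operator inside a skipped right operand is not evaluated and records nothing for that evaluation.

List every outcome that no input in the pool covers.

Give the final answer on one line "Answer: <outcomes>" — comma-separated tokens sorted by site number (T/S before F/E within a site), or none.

test 1 (k=5, q=11) fires B2->S, B1->F, B4->T, B5->F, B4->T, B5->F, B4->T, B5->F, B4->F, B7->E, B6->F; hits B1=F, B2=S, B4=T, B4=F, B5=F, B6=F, B7=E
test 2 (k=1, q=6) fires B2->S, B1->F, B4->T, B5->F, B4->T, B5->F, B4->T, B5->F, B4->T, B5->F, B4->T, B5->F, B4->F, B7->S, ...; hits B1=F, B2=S, B4=T, B4=F, B5=F, B6=F, B7=S
test 3 (k=4, q=7) fires B2->S, B1->F, B4->T, B5->F, B4->T, B5->F, B4->T, B5->F, B4->T, B5->F, B4->F, B7->E, B6->T; hits B1=F, B2=S, B4=T, B4=F, B5=F, B6=T, B7=E
test 4 (k=5, q=2) fires B2->E, B1->F, B4->T, B5->F, B4->T, B5->F, B4->T, B5->F, B4->T, B5->F, B4->T, B5->F, B4->T, B5->F, ...; hits B1=F, B2=E, B4=T, B4=F, B5=F, B6=F, B7=S
test 5 (k=6, q=1) fires B2->E, B1->F, B4->T, B5->F, B4->T, B5->F, B4->T, B5->F, B4->T, B5->F, B4->T, B5->F, B4->T, B5->F, ...; hits B1=F, B2=E, B4=T, B4=F, B5=F, B6=F, B7=S
test 6 (k=6, q=9) fires B2->S, B1->F, B4->T, B5->F, B4->T, B5->F, B4->T, B5->F, B4->T, B5->F, B4->F, B7->E, B6->F; hits B1=F, B2=S, B4=T, B4=F, B5=F, B6=F, B7=E
test 7 (k=-1, q=11) fires B2->S, B1->F, B4->T, B5->F, B4->T, B5->F, B4->T, B5->F, B4->F, B7->E, B6->F; hits B1=F, B2=S, B4=T, B4=F, B5=F, B6=F, B7=E
test 8 (k=5, q=7) fires B2->S, B1->F, B4->T, B5->F, B4->T, B5->F, B4->T, B5->F, B4->T, B5->F, B4->F, B7->E, B6->T; hits B1=F, B2=S, B4=T, B4=F, B5=F, B6=T, B7=E
union over the pool: B1=F, B2=S, B2=E, B4=T, B4=F, B5=F, B6=T, B6=F, B7=S, B7=E
uncovered (4 of 14): B1=T, B3=T, B3=F, B5=T

Answer: B1=T, B3=T, B3=F, B5=T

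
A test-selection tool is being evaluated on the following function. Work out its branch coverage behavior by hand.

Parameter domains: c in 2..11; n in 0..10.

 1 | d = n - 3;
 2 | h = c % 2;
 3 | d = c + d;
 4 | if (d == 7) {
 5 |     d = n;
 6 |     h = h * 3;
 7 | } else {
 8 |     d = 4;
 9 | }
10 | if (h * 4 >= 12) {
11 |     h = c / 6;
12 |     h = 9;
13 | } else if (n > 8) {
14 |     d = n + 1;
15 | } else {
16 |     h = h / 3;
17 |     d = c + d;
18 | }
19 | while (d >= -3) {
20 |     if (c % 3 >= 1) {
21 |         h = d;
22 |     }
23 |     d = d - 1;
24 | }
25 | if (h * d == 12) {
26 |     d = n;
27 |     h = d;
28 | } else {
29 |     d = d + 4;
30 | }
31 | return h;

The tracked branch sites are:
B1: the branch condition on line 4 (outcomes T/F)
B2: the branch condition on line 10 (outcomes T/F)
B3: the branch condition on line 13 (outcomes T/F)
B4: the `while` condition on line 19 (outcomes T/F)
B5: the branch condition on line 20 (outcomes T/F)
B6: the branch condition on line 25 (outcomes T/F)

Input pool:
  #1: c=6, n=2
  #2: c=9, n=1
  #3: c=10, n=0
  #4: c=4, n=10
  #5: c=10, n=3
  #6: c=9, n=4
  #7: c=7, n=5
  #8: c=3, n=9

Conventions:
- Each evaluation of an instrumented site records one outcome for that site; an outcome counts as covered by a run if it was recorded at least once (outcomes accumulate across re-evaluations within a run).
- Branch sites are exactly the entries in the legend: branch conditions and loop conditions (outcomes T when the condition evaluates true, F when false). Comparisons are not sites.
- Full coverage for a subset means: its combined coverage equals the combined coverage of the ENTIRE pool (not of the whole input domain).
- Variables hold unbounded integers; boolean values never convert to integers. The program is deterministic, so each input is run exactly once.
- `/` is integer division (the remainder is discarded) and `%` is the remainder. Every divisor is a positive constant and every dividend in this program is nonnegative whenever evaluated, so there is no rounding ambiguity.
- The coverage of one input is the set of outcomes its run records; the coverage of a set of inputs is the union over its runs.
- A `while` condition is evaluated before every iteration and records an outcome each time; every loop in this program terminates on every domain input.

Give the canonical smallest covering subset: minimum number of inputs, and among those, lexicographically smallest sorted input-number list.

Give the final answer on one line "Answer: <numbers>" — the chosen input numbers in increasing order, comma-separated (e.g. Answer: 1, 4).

test 1 (c=6, n=2) fires B1->F, B2->F, B3->F, B4->T, B5->F, B4->T, B5->F, B4->T, B5->F, B4->T, B5->F, B4->T, B5->F, B4->T, ...; hits B1=F, B2=F, B3=F, B4=T, B4=F, B5=F, B6=F
test 2 (c=9, n=1) fires B1->T, B2->T, B4->T, B5->F, B4->T, B5->F, B4->T, B5->F, B4->T, B5->F, B4->T, B5->F, B4->F, B6->F; hits B1=T, B2=T, B4=T, B4=F, B5=F, B6=F
test 3 (c=10, n=0) fires B1->T, B2->F, B3->F, B4->T, B5->T, B4->T, B5->T, B4->T, B5->T, B4->T, B5->T, B4->T, B5->T, B4->T, ...; hits B1=T, B2=F, B3=F, B4=T, B4=F, B5=T, B6=T
test 4 (c=4, n=10) fires B1->F, B2->F, B3->T, B4->T, B5->T, B4->T, B5->T, B4->T, B5->T, B4->T, B5->T, B4->T, B5->T, B4->T, ...; hits B1=F, B2=F, B3=T, B4=T, B4=F, B5=T, B6=T
test 5 (c=10, n=3) fires B1->F, B2->F, B3->F, B4->T, B5->T, B4->T, B5->T, B4->T, B5->T, B4->T, B5->T, B4->T, B5->T, B4->T, ...; hits B1=F, B2=F, B3=F, B4=T, B4=F, B5=T, B6=T
test 6 (c=9, n=4) fires B1->F, B2->F, B3->F, B4->T, B5->F, B4->T, B5->F, B4->T, B5->F, B4->T, B5->F, B4->T, B5->F, B4->T, ...; hits B1=F, B2=F, B3=F, B4=T, B4=F, B5=F, B6=F
test 7 (c=7, n=5) fires B1->F, B2->F, B3->F, B4->T, B5->T, B4->T, B5->T, B4->T, B5->T, B4->T, B5->T, B4->T, B5->T, B4->T, ...; hits B1=F, B2=F, B3=F, B4=T, B4=F, B5=T, B6=T
test 8 (c=3, n=9) fires B1->F, B2->F, B3->T, B4->T, B5->F, B4->T, B5->F, B4->T, B5->F, B4->T, B5->F, B4->T, B5->F, B4->T, ...; hits B1=F, B2=F, B3=T, B4=T, B4=F, B5=F, B6=F
together the pool reaches 12 outcomes: B1=T, B1=F, B2=T, B2=F, B3=T, B3=F, B4=T, B4=F, B5=T, B5=F, B6=T, B6=F
no size-1 subset reaches all 12 outcomes (best union: 7/12)
no size-2 subset reaches all 12 outcomes (best union: 11/12)
inputs {1, 2, 4} (size 3) cover everything; no size-3 subset with a lexicographically smaller index list covers all 12

Answer: 1, 2, 4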